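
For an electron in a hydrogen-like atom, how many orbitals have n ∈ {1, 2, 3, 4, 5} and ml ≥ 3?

Count contributing orbitals for each principal shell:
n=4 → 1; n=5 → 3.
Total orbitals: 1 + 3 = 4.

4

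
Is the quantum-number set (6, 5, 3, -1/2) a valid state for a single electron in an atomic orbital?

Allowed

n = 6 is a positive integer. l = 5 satisfies 0 ≤ l ≤ n−1 = 5. ml = 3 lies in the range −l … +l (here −5 … 5). ms = -1/2 is one of ±1/2.
All four constraints are satisfied.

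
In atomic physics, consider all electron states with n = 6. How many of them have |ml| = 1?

Go through l = 0, …, 5 (the values permitted for n = 6).
The (l, ml) pairs meeting |ml| = 1 give: l=1 → 2; l=2 → 2; l=3 → 2; l=4 → 2; l=5 → 2.
Orbitals: 2 + 2 + 2 + 2 + 2 = 10. Each orbital carries two spin states, so 10 × 2 = 20 states.

20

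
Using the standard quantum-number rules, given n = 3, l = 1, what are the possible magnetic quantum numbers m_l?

m_l takes every integer from −l to +l. With l = 1 that gives the 3 values -1, 0, 1.

-1, 0, 1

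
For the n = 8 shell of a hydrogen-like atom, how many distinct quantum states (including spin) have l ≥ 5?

The n = 8 shell has l = 0 through 7; check each.
Contributions: l=5 → 11; l=6 → 13; l=7 → 15.
Orbitals: 11 + 13 + 15 = 39. Each orbital carries two spin states, so 39 × 2 = 78 states.

78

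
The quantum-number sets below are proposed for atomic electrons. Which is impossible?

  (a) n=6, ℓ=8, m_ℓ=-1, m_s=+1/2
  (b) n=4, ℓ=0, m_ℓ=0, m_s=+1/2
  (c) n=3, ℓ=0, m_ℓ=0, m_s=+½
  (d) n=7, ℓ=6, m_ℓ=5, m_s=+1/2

(a) has ℓ = 8 ≥ n = 6, violating 0 ≤ ℓ ≤ n−1.
The remaining sets (b), (c), (d) satisfy all four rules.

(a)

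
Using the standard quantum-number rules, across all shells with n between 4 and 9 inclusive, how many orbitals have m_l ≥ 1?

116

Per-shell orbital counts meeting the constraint:
n=4 → 6; n=5 → 10; n=6 → 15; n=7 → 21; n=8 → 28; n=9 → 36.
Total orbitals: 6 + 10 + 15 + 21 + 28 + 36 = 116.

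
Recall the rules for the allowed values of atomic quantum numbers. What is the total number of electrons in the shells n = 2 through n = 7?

Shell n has n² orbitals: 2²=4 + 3²=9 + 4²=16 + 5²=25 + 6²=36 + 7²=49 = 139 orbitals.
Two spin states per orbital: 2 × 139 = 278 electrons.

278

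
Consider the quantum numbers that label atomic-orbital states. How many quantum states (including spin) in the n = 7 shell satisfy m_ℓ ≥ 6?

For n = 7, ℓ ranges over 0 … 6.
Contributions: ℓ=6 → 1.
Orbitals: 1. Each orbital carries two spin states, so 1 × 2 = 2 states.

2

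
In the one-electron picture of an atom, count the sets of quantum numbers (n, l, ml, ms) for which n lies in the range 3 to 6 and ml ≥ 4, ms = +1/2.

4

Go shell by shell, enumerating (l, ml) with ml ≥ 4:
n=5 → 1; n=6 → 3.
Orbitals: 1 + 3 = 4. With ms fixed to +1/2 there is one state per orbital, so 4 states.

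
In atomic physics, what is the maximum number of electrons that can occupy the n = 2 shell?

8

A shell holds 2n² electrons: 2 × 2² = 2 × 4 = 8.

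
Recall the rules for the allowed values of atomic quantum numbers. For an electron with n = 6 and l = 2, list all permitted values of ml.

-2, -1, 0, 1, 2

ml takes every integer from −l to +l. With l = 2 that gives the 5 values -2, -1, 0, 1, 2.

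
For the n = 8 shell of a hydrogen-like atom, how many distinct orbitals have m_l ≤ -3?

15

Go through l = 0, …, 7 (the values permitted for n = 8).
The (l, m_l) pairs meeting m_l ≤ -3 give: l=3 → 1; l=4 → 2; l=5 → 3; l=6 → 4; l=7 → 5.
Total orbitals: 1 + 2 + 3 + 4 + 5 = 15.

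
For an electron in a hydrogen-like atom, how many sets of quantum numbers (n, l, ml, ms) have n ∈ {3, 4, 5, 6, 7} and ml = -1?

Treat each shell separately and count matching orbitals:
n=3 → 2; n=4 → 3; n=5 → 4; n=6 → 5; n=7 → 6.
Orbitals: 2 + 3 + 4 + 5 + 6 = 20. Including both spin states (ms = ±1/2) gives 2 × 20 = 40 states.

40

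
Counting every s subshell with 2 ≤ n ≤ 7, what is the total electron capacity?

12

An s subshell (ℓ = 0) exists for every n ≥ 1, so shells n = 2, 3, 4, 5, 6, 7 each contribute one — 6 subshells.
Since each s subshell holds 2(2·0+1) = 2 electrons, the total is 6 × 2 = 12.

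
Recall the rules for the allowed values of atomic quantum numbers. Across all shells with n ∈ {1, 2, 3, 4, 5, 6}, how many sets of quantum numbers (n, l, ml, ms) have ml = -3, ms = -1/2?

For each n in the range, tally the orbitals obeying ml = -3:
n=4 → 1; n=5 → 2; n=6 → 3.
Orbitals: 1 + 2 + 3 = 6. With ms fixed to -1/2 there is one state per orbital, so 6 states.

6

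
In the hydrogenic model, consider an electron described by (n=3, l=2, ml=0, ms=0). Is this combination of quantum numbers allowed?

The spin quantum number for an electron can only be ms = +1/2 or −1/2; ms = 0 is not one of those.

Invalid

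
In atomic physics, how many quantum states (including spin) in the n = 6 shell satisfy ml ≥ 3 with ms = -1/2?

With n = 6 the allowed l are 0, 1, …, 5.
Orbitals with ml ≥ 3, by l: l=3 → 1; l=4 → 2; l=5 → 3.
Orbitals: 1 + 2 + 3 = 6. With ms fixed to a single value there is one state per orbital, giving 6 states.

6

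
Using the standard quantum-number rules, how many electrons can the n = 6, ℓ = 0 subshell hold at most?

A subshell with ℓ = 0 has 2ℓ+1 = 1 orbital, each holding 2 electrons (spin ±1/2), so 1 × 2 = 2.

2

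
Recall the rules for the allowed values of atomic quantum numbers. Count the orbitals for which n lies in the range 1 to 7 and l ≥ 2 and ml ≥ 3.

Work shell by shell — for each n, count the (l, ml) pairs that satisfy l ≥ 2 and ml ≥ 3:
n=4 → 1; n=5 → 3; n=6 → 6; n=7 → 10.
Total orbitals: 1 + 3 + 6 + 10 = 20.

20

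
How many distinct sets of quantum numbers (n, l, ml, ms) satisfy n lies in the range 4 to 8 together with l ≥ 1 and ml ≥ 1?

160

Treat each shell separately and count matching orbitals:
n=4 → 6; n=5 → 10; n=6 → 15; n=7 → 21; n=8 → 28.
Orbitals: 6 + 10 + 15 + 21 + 28 = 80. Including both spin states (ms = ±1/2) gives 2 × 80 = 160 states.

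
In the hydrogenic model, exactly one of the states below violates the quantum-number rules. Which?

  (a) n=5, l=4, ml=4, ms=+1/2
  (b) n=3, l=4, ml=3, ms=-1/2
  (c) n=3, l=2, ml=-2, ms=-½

(b)

(b) has l = 4 ≥ n = 3, violating 0 ≤ l ≤ n−1.
The remaining sets (a), (c) satisfy all four rules.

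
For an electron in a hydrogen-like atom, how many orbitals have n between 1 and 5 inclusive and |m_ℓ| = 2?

12

Treat each shell separately and count matching orbitals:
n=3 → 2; n=4 → 4; n=5 → 6.
Total orbitals: 2 + 4 + 6 = 12.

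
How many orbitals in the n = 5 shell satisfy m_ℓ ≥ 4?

1

The n = 5 shell has ℓ = 0 through 4; check each.
The (ℓ, m_ℓ) pairs meeting m_ℓ ≥ 4 give: ℓ=4 → 1.
Total orbitals: 1.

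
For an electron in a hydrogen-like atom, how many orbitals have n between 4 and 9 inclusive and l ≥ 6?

86

Treat each shell separately and count matching orbitals:
n=7 → 13; n=8 → 28; n=9 → 45.
Total orbitals: 13 + 28 + 45 = 86.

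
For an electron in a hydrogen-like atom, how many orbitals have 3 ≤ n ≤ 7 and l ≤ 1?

For each n in the range, tally the orbitals obeying l ≤ 1:
n=3 → 4; n=4 → 4; n=5 → 4; n=6 → 4; n=7 → 4.
Total orbitals: 4 + 4 + 4 + 4 + 4 = 20.

20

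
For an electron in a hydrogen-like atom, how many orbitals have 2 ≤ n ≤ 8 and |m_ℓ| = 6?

Per-shell orbital counts meeting the constraint:
n=7 → 2; n=8 → 4.
Total orbitals: 2 + 4 = 6.

6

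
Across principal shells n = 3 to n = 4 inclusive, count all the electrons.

50

Shell n has n² orbitals: 3²=9 + 4²=16 = 25 orbitals.
Two spin states per orbital: 2 × 25 = 50 electrons.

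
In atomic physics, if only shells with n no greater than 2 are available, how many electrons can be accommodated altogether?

10

Total orbitals = 1² + 2² = 5. Doubling for spin gives 10 electrons.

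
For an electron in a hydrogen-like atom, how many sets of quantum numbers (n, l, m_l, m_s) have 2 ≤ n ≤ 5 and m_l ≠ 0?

Treat each shell separately and count matching orbitals:
n=2 → 2; n=3 → 6; n=4 → 12; n=5 → 20.
Orbitals: 2 + 6 + 12 + 20 = 40. Including both spin states (m_s = ±1/2) gives 2 × 40 = 80 states.

80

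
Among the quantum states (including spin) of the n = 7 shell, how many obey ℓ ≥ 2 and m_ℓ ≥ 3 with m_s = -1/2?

10

Go through ℓ = 0, …, 6 (the values permitted for n = 7).
Per ℓ-value: ℓ=3 → 1; ℓ=4 → 2; ℓ=5 → 3; ℓ=6 → 4.
Orbitals: 1 + 2 + 3 + 4 = 10. With m_s fixed to a single value there is one state per orbital, giving 10 states.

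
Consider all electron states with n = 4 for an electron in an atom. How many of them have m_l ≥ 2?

For n = 4, l ranges over 0 … 3.
Contributions: l=2 → 1; l=3 → 2.
Orbitals: 1 + 2 = 3. Each orbital carries two spin states, so 3 × 2 = 6 states.

6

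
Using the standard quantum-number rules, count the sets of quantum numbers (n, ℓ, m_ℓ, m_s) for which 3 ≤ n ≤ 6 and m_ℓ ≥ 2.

40

For each n in the range, tally the orbitals obeying m_ℓ ≥ 2:
n=3 → 1; n=4 → 3; n=5 → 6; n=6 → 10.
Orbitals: 1 + 3 + 6 + 10 = 20. Including both spin states (m_s = ±1/2) gives 2 × 20 = 40 states.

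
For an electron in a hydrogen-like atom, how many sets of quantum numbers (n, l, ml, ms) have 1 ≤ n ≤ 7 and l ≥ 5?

70

Go shell by shell, enumerating (l, ml) with l ≥ 5:
n=6 → 11; n=7 → 24.
Orbitals: 11 + 24 = 35. Including both spin states (ms = ±1/2) gives 2 × 35 = 70 states.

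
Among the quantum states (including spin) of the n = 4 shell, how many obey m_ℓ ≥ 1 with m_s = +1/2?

6

For n = 4, ℓ ranges over 0 … 3.
Orbitals with m_ℓ ≥ 1, by ℓ: ℓ=1 → 1; ℓ=2 → 2; ℓ=3 → 3.
Orbitals: 1 + 2 + 3 = 6. With m_s fixed to a single value there is one state per orbital, giving 6 states.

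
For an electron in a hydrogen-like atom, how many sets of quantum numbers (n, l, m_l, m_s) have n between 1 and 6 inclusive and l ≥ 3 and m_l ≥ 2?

32

Per-shell orbital counts meeting the constraint:
n=4 → 2; n=5 → 5; n=6 → 9.
Orbitals: 2 + 5 + 9 = 16. Including both spin states (m_s = ±1/2) gives 2 × 16 = 32 states.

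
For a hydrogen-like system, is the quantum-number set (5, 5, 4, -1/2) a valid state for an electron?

No

The orbital quantum number must satisfy 0 ≤ l ≤ n−1. With n = 5 the allowed l values are 0, 1, 2, 3, 4, so l = 5 is out of range.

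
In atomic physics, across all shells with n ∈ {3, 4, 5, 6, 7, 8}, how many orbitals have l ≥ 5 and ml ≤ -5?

10

Per-shell orbital counts meeting the constraint:
n=6 → 1; n=7 → 3; n=8 → 6.
Total orbitals: 1 + 3 + 6 = 10.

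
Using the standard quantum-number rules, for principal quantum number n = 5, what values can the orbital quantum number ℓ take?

ℓ is an integer with 0 ≤ ℓ ≤ n−1, so for n = 5: ℓ = 0, 1, 2, 3, 4.

0, 1, 2, 3, 4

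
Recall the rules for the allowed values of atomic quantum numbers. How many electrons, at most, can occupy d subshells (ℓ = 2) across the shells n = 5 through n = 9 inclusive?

A d subshell (ℓ = 2) exists for every n ≥ 3, so shells n = 5, 6, 7, 8, 9 each contribute one — 5 subshells.
Since each d subshell holds 2(2·2+1) = 10 electrons, the total is 5 × 10 = 50.

50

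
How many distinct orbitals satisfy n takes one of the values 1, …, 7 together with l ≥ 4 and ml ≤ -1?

28

Work shell by shell — for each n, count the (l, ml) pairs that satisfy l ≥ 4 and ml ≤ -1:
n=5 → 4; n=6 → 9; n=7 → 15.
Total orbitals: 4 + 9 + 15 = 28.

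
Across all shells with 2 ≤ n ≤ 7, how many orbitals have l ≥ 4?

Per-shell orbital counts meeting the constraint:
n=5 → 9; n=6 → 20; n=7 → 33.
Total orbitals: 9 + 20 + 33 = 62.

62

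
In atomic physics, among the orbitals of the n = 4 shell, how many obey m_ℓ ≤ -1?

Go through ℓ = 0, …, 3 (the values permitted for n = 4).
The (ℓ, m_ℓ) pairs meeting m_ℓ ≤ -1 give: ℓ=1 → 1; ℓ=2 → 2; ℓ=3 → 3.
Total orbitals: 1 + 2 + 3 = 6.

6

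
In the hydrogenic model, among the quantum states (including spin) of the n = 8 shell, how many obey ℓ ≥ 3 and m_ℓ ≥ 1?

Go through ℓ = 0, …, 7 (the values permitted for n = 8).
Orbitals with ℓ ≥ 3 and m_ℓ ≥ 1, by ℓ: ℓ=3 → 3; ℓ=4 → 4; ℓ=5 → 5; ℓ=6 → 6; ℓ=7 → 7.
Orbitals: 3 + 4 + 5 + 6 + 7 = 25. Each orbital carries two spin states, so 25 × 2 = 50 states.

50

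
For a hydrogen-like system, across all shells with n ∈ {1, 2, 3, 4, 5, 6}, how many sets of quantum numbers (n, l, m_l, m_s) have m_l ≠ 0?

Treat each shell separately and count matching orbitals:
n=2 → 2; n=3 → 6; n=4 → 12; n=5 → 20; n=6 → 30.
Orbitals: 2 + 6 + 12 + 20 + 30 = 70. Including both spin states (m_s = ±1/2) gives 2 × 70 = 140 states.

140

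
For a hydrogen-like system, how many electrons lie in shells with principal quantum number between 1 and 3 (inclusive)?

Shell n has n² orbitals: 1²=1 + 2²=4 + 3²=9 = 14 orbitals.
Two spin states per orbital: 2 × 14 = 28 electrons.

28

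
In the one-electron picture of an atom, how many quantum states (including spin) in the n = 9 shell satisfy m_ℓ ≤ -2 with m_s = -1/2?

For n = 9, ℓ ranges over 0 … 8.
Contributions: ℓ=2 → 1; ℓ=3 → 2; ℓ=4 → 3; ℓ=5 → 4; ℓ=6 → 5; ℓ=7 → 6; ℓ=8 → 7.
Orbitals: 1 + 2 + 3 + 4 + 5 + 6 + 7 = 28. With m_s fixed to a single value there is one state per orbital, giving 28 states.

28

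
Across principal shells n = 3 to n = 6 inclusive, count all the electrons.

Shell n has n² orbitals: 3²=9 + 4²=16 + 5²=25 + 6²=36 = 86 orbitals.
Two spin states per orbital: 2 × 86 = 172 electrons.

172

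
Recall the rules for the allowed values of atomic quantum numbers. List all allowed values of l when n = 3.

0, 1, 2

l is an integer with 0 ≤ l ≤ n−1, so for n = 3: l = 0, 1, 2.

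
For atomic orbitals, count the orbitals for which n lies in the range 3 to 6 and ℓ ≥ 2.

70

Work shell by shell — for each n, count the (ℓ, m_ℓ) pairs that satisfy ℓ ≥ 2:
n=3 → 5; n=4 → 12; n=5 → 21; n=6 → 32.
Total orbitals: 5 + 12 + 21 + 32 = 70.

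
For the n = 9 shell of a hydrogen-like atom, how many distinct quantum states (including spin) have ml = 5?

The n = 9 shell has l = 0 through 8; check each.
Orbitals with ml = 5, by l: l=5 → 1; l=6 → 1; l=7 → 1; l=8 → 1.
Orbitals: 1 + 1 + 1 + 1 = 4. Each orbital carries two spin states, so 4 × 2 = 8 states.

8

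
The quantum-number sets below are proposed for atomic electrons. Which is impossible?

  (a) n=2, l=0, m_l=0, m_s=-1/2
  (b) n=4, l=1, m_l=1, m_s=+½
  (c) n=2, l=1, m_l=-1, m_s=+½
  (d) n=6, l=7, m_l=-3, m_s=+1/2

(d) has l = 7 ≥ n = 6, violating 0 ≤ l ≤ n−1.
The remaining sets (a), (b), (c) satisfy all four rules.

(d)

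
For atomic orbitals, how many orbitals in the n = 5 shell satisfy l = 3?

7

Go through l = 0, …, 4 (the values permitted for n = 5).
Orbitals with l = 3, by l: l=3 → 7.
Total orbitals: 7.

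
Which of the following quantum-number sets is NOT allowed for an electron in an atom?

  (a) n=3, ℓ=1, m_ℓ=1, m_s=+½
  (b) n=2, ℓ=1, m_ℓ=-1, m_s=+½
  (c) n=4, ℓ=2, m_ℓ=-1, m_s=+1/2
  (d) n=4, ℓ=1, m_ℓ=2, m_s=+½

(d) has |m_ℓ| = 2 > ℓ = 1, violating −ℓ ≤ m_ℓ ≤ ℓ.
The remaining sets (a), (b), (c) satisfy all four rules.

(d)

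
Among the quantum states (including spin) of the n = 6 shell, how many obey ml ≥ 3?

With n = 6 the allowed l are 0, 1, …, 5.
Contributions: l=3 → 1; l=4 → 2; l=5 → 3.
Orbitals: 1 + 2 + 3 = 6. Each orbital carries two spin states, so 6 × 2 = 12 states.

12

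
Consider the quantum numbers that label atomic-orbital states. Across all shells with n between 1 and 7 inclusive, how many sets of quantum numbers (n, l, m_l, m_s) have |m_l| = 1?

Treat each shell separately and count matching orbitals:
n=2 → 2; n=3 → 4; n=4 → 6; n=5 → 8; n=6 → 10; n=7 → 12.
Orbitals: 2 + 4 + 6 + 8 + 10 + 12 = 42. Including both spin states (m_s = ±1/2) gives 2 × 42 = 84 states.

84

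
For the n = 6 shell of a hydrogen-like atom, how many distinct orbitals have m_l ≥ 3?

Orbitals with m_l ≥ 3, by l: l=3 → 1; l=4 → 2; l=5 → 3.
Total orbitals: 1 + 2 + 3 = 6.

6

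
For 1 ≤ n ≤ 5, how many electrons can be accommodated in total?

Total orbitals = 1² + 2² + 3² + 4² + 5² = 55. Doubling for spin gives 110 electrons.

110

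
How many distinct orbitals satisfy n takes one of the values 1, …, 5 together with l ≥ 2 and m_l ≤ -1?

Work shell by shell — for each n, count the (l, m_l) pairs that satisfy l ≥ 2 and m_l ≤ -1:
n=3 → 2; n=4 → 5; n=5 → 9.
Total orbitals: 2 + 5 + 9 = 16.

16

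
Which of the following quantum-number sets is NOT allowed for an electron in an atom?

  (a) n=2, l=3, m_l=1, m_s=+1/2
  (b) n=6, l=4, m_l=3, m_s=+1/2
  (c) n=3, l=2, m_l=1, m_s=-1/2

(a) has l = 3 ≥ n = 2, violating 0 ≤ l ≤ n−1.
The remaining sets (b), (c) satisfy all four rules.

(a)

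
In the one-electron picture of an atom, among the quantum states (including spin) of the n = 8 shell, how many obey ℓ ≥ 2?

120

Per ℓ-value: ℓ=2 → 5; ℓ=3 → 7; ℓ=4 → 9; ℓ=5 → 11; ℓ=6 → 13; ℓ=7 → 15.
Orbitals: 5 + 7 + 9 + 11 + 13 + 15 = 60. Each orbital carries two spin states, so 60 × 2 = 120 states.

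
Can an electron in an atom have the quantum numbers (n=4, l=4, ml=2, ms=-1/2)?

The orbital quantum number must satisfy 0 ≤ l ≤ n−1. With n = 4 the allowed l values are 0, 1, 2, 3, so l = 4 is out of range.

Not allowed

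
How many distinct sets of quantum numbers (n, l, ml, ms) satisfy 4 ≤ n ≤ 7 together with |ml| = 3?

40

Work shell by shell — for each n, count the (l, ml) pairs that satisfy |ml| = 3:
n=4 → 2; n=5 → 4; n=6 → 6; n=7 → 8.
Orbitals: 2 + 4 + 6 + 8 = 20. Including both spin states (ms = ±1/2) gives 2 × 20 = 40 states.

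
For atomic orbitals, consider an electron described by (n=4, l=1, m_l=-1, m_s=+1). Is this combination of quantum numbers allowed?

The spin quantum number for an electron can only be m_s = +1/2 or −1/2; m_s = +1 is not one of those.

Invalid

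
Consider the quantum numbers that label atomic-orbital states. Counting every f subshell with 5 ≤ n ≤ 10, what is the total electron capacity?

84

An f subshell (l = 3) exists for every n ≥ 4, so shells n = 5, 6, 7, 8, 9, 10 each contribute one — 6 subshells.
Since each f subshell holds 2(2·3+1) = 14 electrons, the total is 6 × 14 = 84.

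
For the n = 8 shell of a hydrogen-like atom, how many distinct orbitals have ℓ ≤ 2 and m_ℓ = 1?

2

The n = 8 shell has ℓ = 0 through 7; check each.
Orbitals with ℓ ≤ 2 and m_ℓ = 1, by ℓ: ℓ=1 → 1; ℓ=2 → 1.
Total orbitals: 1 + 1 = 2.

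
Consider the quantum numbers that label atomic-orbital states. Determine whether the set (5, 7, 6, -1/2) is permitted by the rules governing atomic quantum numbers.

The orbital quantum number must satisfy 0 ≤ l ≤ n−1. With n = 5 the allowed l values are 0, 1, 2, 3, 4, so l = 7 is out of range.

Invalid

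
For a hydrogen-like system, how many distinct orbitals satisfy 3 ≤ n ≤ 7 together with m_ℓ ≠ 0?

110

Count contributing orbitals for each principal shell:
n=3 → 6; n=4 → 12; n=5 → 20; n=6 → 30; n=7 → 42.
Total orbitals: 6 + 12 + 20 + 30 + 42 = 110.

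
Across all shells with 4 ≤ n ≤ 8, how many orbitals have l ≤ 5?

149

Per-shell orbital counts meeting the constraint:
n=4 → 16; n=5 → 25; n=6 → 36; n=7 → 36; n=8 → 36.
Total orbitals: 16 + 25 + 36 + 36 + 36 = 149.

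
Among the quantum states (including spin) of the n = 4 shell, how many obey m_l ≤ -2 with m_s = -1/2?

3

Go through l = 0, …, 3 (the values permitted for n = 4).
The (l, m_l) pairs meeting m_l ≤ -2 give: l=2 → 1; l=3 → 2.
Orbitals: 1 + 2 = 3. With m_s fixed to a single value there is one state per orbital, giving 3 states.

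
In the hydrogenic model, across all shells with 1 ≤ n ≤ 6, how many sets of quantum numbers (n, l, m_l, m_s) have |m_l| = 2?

For each n in the range, tally the orbitals obeying |m_l| = 2:
n=3 → 2; n=4 → 4; n=5 → 6; n=6 → 8.
Orbitals: 2 + 4 + 6 + 8 = 20. Including both spin states (m_s = ±1/2) gives 2 × 20 = 40 states.

40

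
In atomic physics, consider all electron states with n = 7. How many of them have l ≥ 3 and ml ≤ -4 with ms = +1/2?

With n = 7 the allowed l are 0, 1, …, 6.
Contributions: l=4 → 1; l=5 → 2; l=6 → 3.
Orbitals: 1 + 2 + 3 = 6. With ms fixed to a single value there is one state per orbital, giving 6 states.

6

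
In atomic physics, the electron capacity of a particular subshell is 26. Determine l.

l = 6

2(2l+1) = 26 ⇒ 2l+1 = 13 ⇒ l = 6.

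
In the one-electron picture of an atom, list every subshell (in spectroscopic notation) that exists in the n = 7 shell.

For n = 7, l runs from 0 to 6. In spectroscopic notation l = 0,1,2,… ↔ s,p,d,f,g,h,i, so the subshells are 7s, 7p, 7d, 7f, 7g, 7h, 7i.

7s, 7p, 7d, 7f, 7g, 7h, 7i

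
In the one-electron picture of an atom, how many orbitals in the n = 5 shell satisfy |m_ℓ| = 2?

The n = 5 shell has ℓ = 0 through 4; check each.
The (ℓ, m_ℓ) pairs meeting |m_ℓ| = 2 give: ℓ=2 → 2; ℓ=3 → 2; ℓ=4 → 2.
Total orbitals: 2 + 2 + 2 = 6.

6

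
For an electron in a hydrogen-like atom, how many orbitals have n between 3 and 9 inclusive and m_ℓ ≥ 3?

Treat each shell separately and count matching orbitals:
n=4 → 1; n=5 → 3; n=6 → 6; n=7 → 10; n=8 → 15; n=9 → 21.
Total orbitals: 1 + 3 + 6 + 10 + 15 + 21 = 56.

56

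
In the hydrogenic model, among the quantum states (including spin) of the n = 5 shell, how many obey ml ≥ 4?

The n = 5 shell has l = 0 through 4; check each.
Per l-value: l=4 → 1.
Orbitals: 1. Each orbital carries two spin states, so 1 × 2 = 2 states.

2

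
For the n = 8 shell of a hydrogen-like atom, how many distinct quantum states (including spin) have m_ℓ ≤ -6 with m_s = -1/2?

3

With n = 8 the allowed ℓ are 0, 1, …, 7.
The (ℓ, m_ℓ) pairs meeting m_ℓ ≤ -6 give: ℓ=6 → 1; ℓ=7 → 2.
Orbitals: 1 + 2 = 3. With m_s fixed to a single value there is one state per orbital, giving 3 states.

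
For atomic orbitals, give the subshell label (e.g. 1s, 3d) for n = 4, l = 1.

4p

l = 1 corresponds to the letter 'p', so the subshell is 4p.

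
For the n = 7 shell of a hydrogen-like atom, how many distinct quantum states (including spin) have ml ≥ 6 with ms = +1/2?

1

Orbitals with ml ≥ 6, by l: l=6 → 1.
Orbitals: 1. With ms fixed to a single value there is one state per orbital, giving 1 state.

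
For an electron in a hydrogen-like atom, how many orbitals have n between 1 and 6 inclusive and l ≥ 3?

For each n in the range, tally the orbitals obeying l ≥ 3:
n=4 → 7; n=5 → 16; n=6 → 27.
Total orbitals: 7 + 16 + 27 = 50.

50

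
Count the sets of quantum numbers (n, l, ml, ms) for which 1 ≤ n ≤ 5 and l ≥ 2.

76

Work shell by shell — for each n, count the (l, ml) pairs that satisfy l ≥ 2:
n=3 → 5; n=4 → 12; n=5 → 21.
Orbitals: 5 + 12 + 21 = 38. Including both spin states (ms = ±1/2) gives 2 × 38 = 76 states.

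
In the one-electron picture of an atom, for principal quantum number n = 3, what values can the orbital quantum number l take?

l is an integer with 0 ≤ l ≤ n−1, so for n = 3: l = 0, 1, 2.

0, 1, 2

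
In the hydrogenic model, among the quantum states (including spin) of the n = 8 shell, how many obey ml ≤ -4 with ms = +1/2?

For n = 8, l ranges over 0 … 7.
The (l, ml) pairs meeting ml ≤ -4 give: l=4 → 1; l=5 → 2; l=6 → 3; l=7 → 4.
Orbitals: 1 + 2 + 3 + 4 = 10. With ms fixed to a single value there is one state per orbital, giving 10 states.

10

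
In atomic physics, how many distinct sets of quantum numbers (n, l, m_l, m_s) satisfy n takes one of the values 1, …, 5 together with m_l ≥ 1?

Count contributing orbitals for each principal shell:
n=2 → 1; n=3 → 3; n=4 → 6; n=5 → 10.
Orbitals: 1 + 3 + 6 + 10 = 20. Including both spin states (m_s = ±1/2) gives 2 × 20 = 40 states.

40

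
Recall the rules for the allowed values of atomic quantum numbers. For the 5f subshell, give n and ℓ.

n = 5, ℓ = 3

The leading integer gives n = 5; the letter 'f' means ℓ = 3.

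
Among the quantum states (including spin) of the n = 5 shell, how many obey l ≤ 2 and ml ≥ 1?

Contributions: l=1 → 1; l=2 → 2.
Orbitals: 1 + 2 = 3. Each orbital carries two spin states, so 3 × 2 = 6 states.

6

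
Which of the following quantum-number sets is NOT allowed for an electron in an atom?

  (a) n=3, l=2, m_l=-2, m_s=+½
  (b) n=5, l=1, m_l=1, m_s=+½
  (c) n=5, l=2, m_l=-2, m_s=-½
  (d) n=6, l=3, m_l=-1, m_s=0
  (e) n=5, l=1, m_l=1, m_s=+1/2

(d)

(d) has m_s = 0, but an electron's spin must be ±1/2.
The remaining sets (a), (b), (c), (e) satisfy all four rules.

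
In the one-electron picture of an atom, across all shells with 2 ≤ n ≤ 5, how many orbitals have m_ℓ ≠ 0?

40

Per-shell orbital counts meeting the constraint:
n=2 → 2; n=3 → 6; n=4 → 12; n=5 → 20.
Total orbitals: 2 + 6 + 12 + 20 = 40.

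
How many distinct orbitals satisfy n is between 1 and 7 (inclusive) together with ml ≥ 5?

4

For each n in the range, tally the orbitals obeying ml ≥ 5:
n=6 → 1; n=7 → 3.
Total orbitals: 1 + 3 = 4.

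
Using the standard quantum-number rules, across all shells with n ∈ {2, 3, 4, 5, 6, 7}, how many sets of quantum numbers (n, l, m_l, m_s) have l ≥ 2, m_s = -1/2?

115

Work shell by shell — for each n, count the (l, m_l) pairs that satisfy l ≥ 2:
n=3 → 5; n=4 → 12; n=5 → 21; n=6 → 32; n=7 → 45.
Orbitals: 5 + 12 + 21 + 32 + 45 = 115. With m_s fixed to -1/2 there is one state per orbital, so 115 states.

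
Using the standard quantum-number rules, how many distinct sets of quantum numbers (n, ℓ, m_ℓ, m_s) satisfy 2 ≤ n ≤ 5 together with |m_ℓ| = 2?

Per-shell orbital counts meeting the constraint:
n=3 → 2; n=4 → 4; n=5 → 6.
Orbitals: 2 + 4 + 6 = 12. Including both spin states (m_s = ±1/2) gives 2 × 12 = 24 states.

24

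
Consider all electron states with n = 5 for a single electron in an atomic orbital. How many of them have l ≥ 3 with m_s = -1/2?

16

Go through l = 0, …, 4 (the values permitted for n = 5).
Per l-value: l=3 → 7; l=4 → 9.
Orbitals: 7 + 9 = 16. With m_s fixed to a single value there is one state per orbital, giving 16 states.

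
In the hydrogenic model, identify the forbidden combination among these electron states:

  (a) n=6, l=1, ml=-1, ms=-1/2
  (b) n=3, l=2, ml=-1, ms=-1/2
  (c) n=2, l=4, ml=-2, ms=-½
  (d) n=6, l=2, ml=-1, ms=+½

(c)

(c) has l = 4 ≥ n = 2, violating 0 ≤ l ≤ n−1.
The remaining sets (a), (b), (d) satisfy all four rules.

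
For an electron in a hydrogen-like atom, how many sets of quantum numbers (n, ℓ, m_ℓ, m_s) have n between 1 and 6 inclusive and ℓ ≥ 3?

100

Treat each shell separately and count matching orbitals:
n=4 → 7; n=5 → 16; n=6 → 27.
Orbitals: 7 + 16 + 27 = 50. Including both spin states (m_s = ±1/2) gives 2 × 50 = 100 states.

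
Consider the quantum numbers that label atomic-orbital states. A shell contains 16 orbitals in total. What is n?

n² = 16 ⇒ n = 4.

n = 4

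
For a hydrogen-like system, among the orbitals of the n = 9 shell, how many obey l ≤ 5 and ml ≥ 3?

Go through l = 0, …, 8 (the values permitted for n = 9).
Contributions: l=3 → 1; l=4 → 2; l=5 → 3.
Total orbitals: 1 + 2 + 3 = 6.

6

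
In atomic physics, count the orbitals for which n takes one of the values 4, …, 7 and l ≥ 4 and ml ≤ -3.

16

For each n in the range, tally the orbitals obeying l ≥ 4 and ml ≤ -3:
n=5 → 2; n=6 → 5; n=7 → 9.
Total orbitals: 2 + 5 + 9 = 16.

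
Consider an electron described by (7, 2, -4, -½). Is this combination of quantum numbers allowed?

The magnetic quantum number must satisfy −l ≤ ml ≤ l. With l = 2, ml can only be -2, -1, 0, 1, 2, so ml = -4 is forbidden.

Invalid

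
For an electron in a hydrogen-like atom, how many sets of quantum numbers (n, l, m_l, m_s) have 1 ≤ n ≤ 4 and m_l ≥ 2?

Work shell by shell — for each n, count the (l, m_l) pairs that satisfy m_l ≥ 2:
n=3 → 1; n=4 → 3.
Orbitals: 1 + 3 = 4. Including both spin states (m_s = ±1/2) gives 2 × 4 = 8 states.

8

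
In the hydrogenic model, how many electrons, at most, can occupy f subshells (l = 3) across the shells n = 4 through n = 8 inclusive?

70

An f subshell (l = 3) exists for every n ≥ 4, so shells n = 4, 5, 6, 7, 8 each contribute one — 5 subshells.
Since each f subshell holds 2(2·3+1) = 14 electrons, the total is 5 × 14 = 70.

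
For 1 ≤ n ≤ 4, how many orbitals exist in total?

Total orbitals = 1² + 2² + 3² + 4² = 30.

30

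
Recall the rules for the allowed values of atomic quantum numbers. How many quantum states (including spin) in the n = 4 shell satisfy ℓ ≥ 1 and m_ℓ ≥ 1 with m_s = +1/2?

6

Orbitals with ℓ ≥ 1 and m_ℓ ≥ 1, by ℓ: ℓ=1 → 1; ℓ=2 → 2; ℓ=3 → 3.
Orbitals: 1 + 2 + 3 = 6. With m_s fixed to a single value there is one state per orbital, giving 6 states.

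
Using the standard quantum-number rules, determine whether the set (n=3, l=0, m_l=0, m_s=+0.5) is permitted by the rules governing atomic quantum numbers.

Yes

n = 3 is a positive integer. l = 0 satisfies 0 ≤ l ≤ n−1 = 2. m_l = 0 lies in the range −l … +l (here 0). m_s = +1/2 is one of ±1/2.
All four constraints are satisfied.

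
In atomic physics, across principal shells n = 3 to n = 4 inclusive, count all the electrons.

Shell n has n² orbitals: 3²=9 + 4²=16 = 25 orbitals.
Two spin states per orbital: 2 × 25 = 50 electrons.

50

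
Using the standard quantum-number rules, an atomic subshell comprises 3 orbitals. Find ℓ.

ℓ = 1 (p)

2ℓ+1 = 3 gives ℓ = 1.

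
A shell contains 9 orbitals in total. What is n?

n = 3

n² = 9 ⇒ n = 3.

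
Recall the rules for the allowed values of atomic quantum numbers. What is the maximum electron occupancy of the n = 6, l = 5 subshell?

A subshell with l = 5 has 2l+1 = 11 orbitals, each holding 2 electrons (spin ±1/2), so 11 × 2 = 22.

22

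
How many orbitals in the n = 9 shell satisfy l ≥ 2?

The (l, m_l) pairs meeting l ≥ 2 give: l=2 → 5; l=3 → 7; l=4 → 9; l=5 → 11; l=6 → 13; l=7 → 15; l=8 → 17.
Total orbitals: 5 + 7 + 9 + 11 + 13 + 15 + 17 = 77.

77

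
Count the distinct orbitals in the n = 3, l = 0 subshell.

1

A subshell has 2l+1 orbitals; with l = 0, that's 1.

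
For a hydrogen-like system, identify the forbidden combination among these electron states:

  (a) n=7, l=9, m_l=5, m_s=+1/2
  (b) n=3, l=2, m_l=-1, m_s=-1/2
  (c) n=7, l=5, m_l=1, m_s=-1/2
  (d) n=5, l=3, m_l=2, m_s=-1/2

(a) has l = 9 ≥ n = 7, violating 0 ≤ l ≤ n−1.
The remaining sets (b), (c), (d) satisfy all four rules.

(a)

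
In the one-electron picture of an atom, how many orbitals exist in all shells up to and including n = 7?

Total orbitals = 1² + 2² + 3² + 4² + 5² + 6² + 7² = 140.

140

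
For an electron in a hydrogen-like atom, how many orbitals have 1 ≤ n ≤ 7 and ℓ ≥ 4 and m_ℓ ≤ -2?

22

Per-shell orbital counts meeting the constraint:
n=5 → 3; n=6 → 7; n=7 → 12.
Total orbitals: 3 + 7 + 12 = 22.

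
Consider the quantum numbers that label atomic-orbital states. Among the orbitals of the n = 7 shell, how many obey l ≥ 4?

33

The n = 7 shell has l = 0 through 6; check each.
Orbitals with l ≥ 4, by l: l=4 → 9; l=5 → 11; l=6 → 13.
Total orbitals: 9 + 11 + 13 = 33.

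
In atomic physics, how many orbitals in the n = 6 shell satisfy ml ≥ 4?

Go through l = 0, …, 5 (the values permitted for n = 6).
The (l, ml) pairs meeting ml ≥ 4 give: l=4 → 1; l=5 → 2.
Total orbitals: 1 + 2 = 3.

3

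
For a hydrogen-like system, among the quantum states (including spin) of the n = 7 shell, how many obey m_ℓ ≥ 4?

12

The n = 7 shell has ℓ = 0 through 6; check each.
The (ℓ, m_ℓ) pairs meeting m_ℓ ≥ 4 give: ℓ=4 → 1; ℓ=5 → 2; ℓ=6 → 3.
Orbitals: 1 + 2 + 3 = 6. Each orbital carries two spin states, so 6 × 2 = 12 states.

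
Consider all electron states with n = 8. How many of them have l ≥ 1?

The (l, m_l) pairs meeting l ≥ 1 give: l=1 → 3; l=2 → 5; l=3 → 7; l=4 → 9; l=5 → 11; l=6 → 13; l=7 → 15.
Orbitals: 3 + 5 + 7 + 9 + 11 + 13 + 15 = 63. Each orbital carries two spin states, so 63 × 2 = 126 states.

126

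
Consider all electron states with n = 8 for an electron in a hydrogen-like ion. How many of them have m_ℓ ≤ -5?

For n = 8, ℓ ranges over 0 … 7.
Contributions: ℓ=5 → 1; ℓ=6 → 2; ℓ=7 → 3.
Orbitals: 1 + 2 + 3 = 6. Each orbital carries two spin states, so 6 × 2 = 12 states.

12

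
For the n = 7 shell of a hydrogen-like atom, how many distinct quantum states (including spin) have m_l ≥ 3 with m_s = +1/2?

For n = 7, l ranges over 0 … 6.
Per l-value: l=3 → 1; l=4 → 2; l=5 → 3; l=6 → 4.
Orbitals: 1 + 2 + 3 + 4 = 10. With m_s fixed to a single value there is one state per orbital, giving 10 states.

10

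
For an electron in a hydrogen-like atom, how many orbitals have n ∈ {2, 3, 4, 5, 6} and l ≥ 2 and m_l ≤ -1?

30

For each n in the range, tally the orbitals obeying l ≥ 2 and m_l ≤ -1:
n=3 → 2; n=4 → 5; n=5 → 9; n=6 → 14.
Total orbitals: 2 + 5 + 9 + 14 = 30.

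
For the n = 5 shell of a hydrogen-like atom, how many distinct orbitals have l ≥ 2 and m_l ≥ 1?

For n = 5, l ranges over 0 … 4.
Per l-value: l=2 → 2; l=3 → 3; l=4 → 4.
Total orbitals: 2 + 3 + 4 = 9.

9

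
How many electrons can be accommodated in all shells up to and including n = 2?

10

Total orbitals = 1² + 2² = 5. Doubling for spin gives 10 electrons.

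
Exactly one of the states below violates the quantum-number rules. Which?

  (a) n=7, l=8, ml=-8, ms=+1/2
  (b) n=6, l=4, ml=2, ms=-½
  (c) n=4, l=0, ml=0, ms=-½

(a)

(a) has l = 8 ≥ n = 7, violating 0 ≤ l ≤ n−1.
The remaining sets (b), (c) satisfy all four rules.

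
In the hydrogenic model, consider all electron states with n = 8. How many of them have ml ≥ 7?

The n = 8 shell has l = 0 through 7; check each.
The (l, ml) pairs meeting ml ≥ 7 give: l=7 → 1.
Orbitals: 1. Each orbital carries two spin states, so 1 × 2 = 2 states.

2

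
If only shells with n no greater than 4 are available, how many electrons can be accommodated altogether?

60

Total orbitals = 1² + 2² + 3² + 4² = 30. Doubling for spin gives 60 electrons.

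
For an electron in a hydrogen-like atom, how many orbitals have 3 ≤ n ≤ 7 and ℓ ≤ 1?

20

For each n in the range, tally the orbitals obeying ℓ ≤ 1:
n=3 → 4; n=4 → 4; n=5 → 4; n=6 → 4; n=7 → 4.
Total orbitals: 4 + 4 + 4 + 4 + 4 = 20.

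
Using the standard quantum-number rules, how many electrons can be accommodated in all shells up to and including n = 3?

28

Total orbitals = 1² + 2² + 3² = 14. Doubling for spin gives 28 electrons.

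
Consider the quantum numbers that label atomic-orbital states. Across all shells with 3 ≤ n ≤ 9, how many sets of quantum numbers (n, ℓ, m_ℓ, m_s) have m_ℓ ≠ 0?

Work shell by shell — for each n, count the (ℓ, m_ℓ) pairs that satisfy m_ℓ ≠ 0:
n=3 → 6; n=4 → 12; n=5 → 20; n=6 → 30; n=7 → 42; n=8 → 56; n=9 → 72.
Orbitals: 6 + 12 + 20 + 30 + 42 + 56 + 72 = 238. Including both spin states (m_s = ±1/2) gives 2 × 238 = 476 states.

476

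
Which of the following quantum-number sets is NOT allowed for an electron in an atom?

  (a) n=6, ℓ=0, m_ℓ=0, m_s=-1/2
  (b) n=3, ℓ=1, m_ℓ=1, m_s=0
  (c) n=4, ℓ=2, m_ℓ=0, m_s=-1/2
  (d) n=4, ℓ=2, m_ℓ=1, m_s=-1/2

(b) has m_s = 0, but an electron's spin must be ±1/2.
The remaining sets (a), (c), (d) satisfy all four rules.

(b)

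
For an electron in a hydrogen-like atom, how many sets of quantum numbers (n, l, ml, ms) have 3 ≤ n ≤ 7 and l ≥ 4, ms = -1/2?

62

Per-shell orbital counts meeting the constraint:
n=5 → 9; n=6 → 20; n=7 → 33.
Orbitals: 9 + 20 + 33 = 62. With ms fixed to -1/2 there is one state per orbital, so 62 states.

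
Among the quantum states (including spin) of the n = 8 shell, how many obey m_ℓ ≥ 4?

For n = 8, ℓ ranges over 0 … 7.
Contributions: ℓ=4 → 1; ℓ=5 → 2; ℓ=6 → 3; ℓ=7 → 4.
Orbitals: 1 + 2 + 3 + 4 = 10. Each orbital carries two spin states, so 10 × 2 = 20 states.

20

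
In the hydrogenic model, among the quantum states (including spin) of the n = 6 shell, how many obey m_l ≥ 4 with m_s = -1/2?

3

Go through l = 0, …, 5 (the values permitted for n = 6).
Per l-value: l=4 → 1; l=5 → 2.
Orbitals: 1 + 2 = 3. With m_s fixed to a single value there is one state per orbital, giving 3 states.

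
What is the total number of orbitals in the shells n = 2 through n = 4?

29

Shell n has n² orbitals: 2²=4 + 3²=9 + 4²=16 = 29 orbitals.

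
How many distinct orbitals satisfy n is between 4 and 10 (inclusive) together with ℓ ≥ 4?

Work shell by shell — for each n, count the (ℓ, m_ℓ) pairs that satisfy ℓ ≥ 4:
n=5 → 9; n=6 → 20; n=7 → 33; n=8 → 48; n=9 → 65; n=10 → 84.
Total orbitals: 9 + 20 + 33 + 48 + 65 + 84 = 259.

259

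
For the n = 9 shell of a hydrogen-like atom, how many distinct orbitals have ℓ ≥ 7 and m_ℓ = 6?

With n = 9 the allowed ℓ are 0, 1, …, 8.
Per ℓ-value: ℓ=7 → 1; ℓ=8 → 1.
Total orbitals: 1 + 1 = 2.

2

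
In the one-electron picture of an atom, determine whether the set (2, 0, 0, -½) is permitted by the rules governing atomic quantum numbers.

n = 2 is a positive integer. ℓ = 0 satisfies 0 ≤ ℓ ≤ n−1 = 1. m_ℓ = 0 lies in the range −ℓ … +ℓ (here 0). m_s = -1/2 is one of ±1/2.
All four constraints are satisfied.

Allowed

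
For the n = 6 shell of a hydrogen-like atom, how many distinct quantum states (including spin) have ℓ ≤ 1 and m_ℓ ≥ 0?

6

For n = 6, ℓ ranges over 0 … 5.
Per ℓ-value: ℓ=0 → 1; ℓ=1 → 2.
Orbitals: 1 + 2 = 3. Each orbital carries two spin states, so 3 × 2 = 6 states.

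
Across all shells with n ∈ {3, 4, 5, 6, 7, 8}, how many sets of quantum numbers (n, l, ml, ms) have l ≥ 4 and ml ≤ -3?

60

Work shell by shell — for each n, count the (l, ml) pairs that satisfy l ≥ 4 and ml ≤ -3:
n=5 → 2; n=6 → 5; n=7 → 9; n=8 → 14.
Orbitals: 2 + 5 + 9 + 14 = 30. Including both spin states (ms = ±1/2) gives 2 × 30 = 60 states.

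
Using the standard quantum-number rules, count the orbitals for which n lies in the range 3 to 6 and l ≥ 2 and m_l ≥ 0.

40

Count contributing orbitals for each principal shell:
n=3 → 3; n=4 → 7; n=5 → 12; n=6 → 18.
Total orbitals: 3 + 7 + 12 + 18 = 40.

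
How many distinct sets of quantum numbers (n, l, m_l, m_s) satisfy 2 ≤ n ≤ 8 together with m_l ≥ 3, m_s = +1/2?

35

Treat each shell separately and count matching orbitals:
n=4 → 1; n=5 → 3; n=6 → 6; n=7 → 10; n=8 → 15.
Orbitals: 1 + 3 + 6 + 10 + 15 = 35. With m_s fixed to +1/2 there is one state per orbital, so 35 states.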